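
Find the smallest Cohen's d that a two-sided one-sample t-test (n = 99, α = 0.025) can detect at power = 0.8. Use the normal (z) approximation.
d ≈ 0.31

Minimum detectable effect (one-sample t-test, normal approximation):
d = (z_{α/2} + z_β) / √n
d = (2.241 + 0.842) / √99
d = 3.083 / 9.950
d ≈ 0.31

By Cohen's convention (0.2 small / 0.5 medium / 0.8 large): small effect.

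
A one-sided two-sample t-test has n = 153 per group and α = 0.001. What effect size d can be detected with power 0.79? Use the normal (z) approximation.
d ≈ 0.45

Minimum detectable effect (two-sample t-test, normal approximation):
d = (z_α + z_β) / √(n/2)
d = (3.090 + 0.806) / √(153/2)
d = 3.897 / 8.746
d ≈ 0.45

By Cohen's convention (0.2 small / 0.5 medium / 0.8 large): small effect.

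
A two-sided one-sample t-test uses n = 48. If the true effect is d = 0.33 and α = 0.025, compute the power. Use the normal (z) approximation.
Power ≈ 0.52

Power calculation (one-sample t-test, normal approximation):
z_β = d · √n - z_{α/2}
z_β = 0.33 · √48 - 2.241
z_β = 0.33 · 6.928 - 2.241
z_β = 0.045

Power = Φ(z_β) = Φ(0.045) ≈ 0.518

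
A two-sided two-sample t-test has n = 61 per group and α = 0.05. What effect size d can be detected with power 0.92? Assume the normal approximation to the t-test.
d ≈ 0.61

Minimum detectable effect (two-sample t-test, normal approximation):
d = (z_{α/2} + z_β) / √(n/2)
d = (1.960 + 1.405) / √(61/2)
d = 3.365 / 5.523
d ≈ 0.61

By Cohen's convention (0.2 small / 0.5 medium / 0.8 large): medium effect.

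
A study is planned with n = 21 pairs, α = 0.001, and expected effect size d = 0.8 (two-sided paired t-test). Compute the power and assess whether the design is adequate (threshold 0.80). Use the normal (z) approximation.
Power ≈ 0.65; the study is underpowered (power < 0.80)

Power calculation (paired t-test, normal approximation):
z_β = d · √n - z_{α/2}
z_β = 0.8 · √21 - 3.291
z_β = 0.8 · 4.583 - 3.291
z_β = 0.376

Power = Φ(z_β) = Φ(0.376) ≈ 0.646

Effect size d = 0.8 is large by Cohen's convention (0.2/0.5/0.8).

Threshold: power ≥ 0.80 is conventionally adequate.
Power ≈ 0.65 → the study is underpowered (power < 0.80).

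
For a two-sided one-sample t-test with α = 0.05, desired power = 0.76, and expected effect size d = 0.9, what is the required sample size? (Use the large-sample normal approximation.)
n = 9

Sample size formula (one-sample t-test, normal approximation):
n = ((z_{α/2} + z_β) / d)²

z_{α/2} = 1.960 (for α = 0.05, two-sided)
z_β = 0.706 (for power = 0.76)
d = 0.9

n = ((1.960 + 0.706) / 0.9)²
n = (2.962)²
n ≈ 8.77
Round up to the next whole number: n = 9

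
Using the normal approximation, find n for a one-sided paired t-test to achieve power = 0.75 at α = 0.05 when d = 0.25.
n = 87 pairs

Sample size formula (paired t-test, normal approximation):
n = ((z_α + z_β) / d)²

z_α = 1.645 (for α = 0.05, one-sided)
z_β = 0.674 (for power = 0.75)
d = 0.25

n = ((1.645 + 0.674) / 0.25)²
n = (9.276)²
n ≈ 86.04
Round up to the next whole number: n = 87 pairs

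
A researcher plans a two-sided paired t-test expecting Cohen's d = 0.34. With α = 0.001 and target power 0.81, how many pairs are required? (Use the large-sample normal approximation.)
n = 151 pairs

Sample size formula (paired t-test, normal approximation):
n = ((z_{α/2} + z_β) / d)²

z_{α/2} = 3.291 (for α = 0.001, two-sided)
z_β = 0.878 (for power = 0.81)
d = 0.34

n = ((3.291 + 0.878) / 0.34)²
n = (12.262)²
n ≈ 150.36
Round up to the next whole number: n = 151 pairs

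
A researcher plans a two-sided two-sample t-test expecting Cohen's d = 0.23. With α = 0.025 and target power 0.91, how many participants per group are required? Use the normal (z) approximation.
n = 486 per group

Sample size formula (two-sample t-test, normal approximation):
n = 2 · ((z_{α/2} + z_β) / d)²

z_{α/2} = 2.241 (for α = 0.025, two-sided)
z_β = 1.341 (for power = 0.91)
d = 0.23

n = 2 · ((2.241 + 1.341) / 0.23)²
n = 2 · (15.574)²
n ≈ 485.10
Round up to the next whole number: n = 486 per group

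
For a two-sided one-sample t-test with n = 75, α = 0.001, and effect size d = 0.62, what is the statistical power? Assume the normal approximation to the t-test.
Power ≈ 0.98

Power calculation (one-sample t-test, normal approximation):
z_β = d · √n - z_{α/2}
z_β = 0.62 · √75 - 3.291
z_β = 0.62 · 8.660 - 3.291
z_β = 2.079

Power = Φ(z_β) = Φ(2.079) ≈ 0.981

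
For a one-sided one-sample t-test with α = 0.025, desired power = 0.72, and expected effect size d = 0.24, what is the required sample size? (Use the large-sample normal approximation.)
n = 113

Sample size formula (one-sample t-test, normal approximation):
n = ((z_α + z_β) / d)²

z_α = 1.960 (for α = 0.025, one-sided)
z_β = 0.583 (for power = 0.72)
d = 0.24

n = ((1.960 + 0.583) / 0.24)²
n = (10.596)²
n ≈ 112.28
Round up to the next whole number: n = 113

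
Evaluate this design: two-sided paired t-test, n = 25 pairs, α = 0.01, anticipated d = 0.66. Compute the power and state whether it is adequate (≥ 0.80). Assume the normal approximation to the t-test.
Power ≈ 0.77; the study is underpowered (power < 0.80)

Power calculation (paired t-test, normal approximation):
z_β = d · √n - z_{α/2}
z_β = 0.66 · √25 - 2.576
z_β = 0.66 · 5.000 - 2.576
z_β = 0.724

Power = Φ(z_β) = Φ(0.724) ≈ 0.766

Effect size d = 0.66 is medium by Cohen's convention (0.2/0.5/0.8).

Threshold: power ≥ 0.80 is conventionally adequate.
Power ≈ 0.77 → the study is underpowered (power < 0.80).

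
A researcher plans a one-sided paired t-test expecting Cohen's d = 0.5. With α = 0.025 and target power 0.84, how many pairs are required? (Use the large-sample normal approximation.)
n = 35 pairs

Sample size formula (paired t-test, normal approximation):
n = ((z_α + z_β) / d)²

z_α = 1.960 (for α = 0.025, one-sided)
z_β = 0.994 (for power = 0.84)
d = 0.5

n = ((1.960 + 0.994) / 0.5)²
n = (5.908)²
n ≈ 34.90
Round up to the next whole number: n = 35 pairs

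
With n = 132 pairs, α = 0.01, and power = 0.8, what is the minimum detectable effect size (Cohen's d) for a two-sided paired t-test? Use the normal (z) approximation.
d ≈ 0.30

Minimum detectable effect (paired t-test, normal approximation):
d = (z_{α/2} + z_β) / √n
d = (2.576 + 0.842) / √132
d = 3.417 / 11.489
d ≈ 0.30

By Cohen's convention (0.2 small / 0.5 medium / 0.8 large): small effect.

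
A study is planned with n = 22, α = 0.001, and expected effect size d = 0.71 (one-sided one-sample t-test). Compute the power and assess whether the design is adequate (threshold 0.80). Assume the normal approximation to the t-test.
Power ≈ 0.59; the study is underpowered (power < 0.80)

Power calculation (one-sample t-test, normal approximation):
z_β = d · √n - z_α
z_β = 0.71 · √22 - 3.090
z_β = 0.71 · 4.690 - 3.090
z_β = 0.240

Power = Φ(z_β) = Φ(0.240) ≈ 0.595

Effect size d = 0.71 is medium by Cohen's convention (0.2/0.5/0.8).

Threshold: power ≥ 0.80 is conventionally adequate.
Power ≈ 0.59 → the study is underpowered (power < 0.80).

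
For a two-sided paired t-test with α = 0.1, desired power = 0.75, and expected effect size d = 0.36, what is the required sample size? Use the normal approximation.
n = 42 pairs

Sample size formula (paired t-test, normal approximation):
n = ((z_{α/2} + z_β) / d)²

z_{α/2} = 1.645 (for α = 0.1, two-sided)
z_β = 0.674 (for power = 0.75)
d = 0.36

n = ((1.645 + 0.674) / 0.36)²
n = (6.442)²
n ≈ 41.50
Round up to the next whole number: n = 42 pairs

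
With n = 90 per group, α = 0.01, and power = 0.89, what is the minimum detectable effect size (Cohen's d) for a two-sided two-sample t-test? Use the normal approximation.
d ≈ 0.57

Minimum detectable effect (two-sample t-test, normal approximation):
d = (z_{α/2} + z_β) / √(n/2)
d = (2.576 + 1.227) / √(90/2)
d = 3.802 / 6.708
d ≈ 0.57

By Cohen's convention (0.2 small / 0.5 medium / 0.8 large): medium effect.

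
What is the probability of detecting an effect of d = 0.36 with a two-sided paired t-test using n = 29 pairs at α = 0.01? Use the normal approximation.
Power ≈ 0.26

Power calculation (paired t-test, normal approximation):
z_β = d · √n - z_{α/2}
z_β = 0.36 · √29 - 2.576
z_β = 0.36 · 5.385 - 2.576
z_β = -0.637

Power = Φ(z_β) = Φ(-0.637) ≈ 0.262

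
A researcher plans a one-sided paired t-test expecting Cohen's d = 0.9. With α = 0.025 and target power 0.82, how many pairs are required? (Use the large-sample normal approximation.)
n = 11 pairs

Sample size formula (paired t-test, normal approximation):
n = ((z_α + z_β) / d)²

z_α = 1.960 (for α = 0.025, one-sided)
z_β = 0.915 (for power = 0.82)
d = 0.9

n = ((1.960 + 0.915) / 0.9)²
n = (3.194)²
n ≈ 10.20
Round up to the next whole number: n = 11 pairs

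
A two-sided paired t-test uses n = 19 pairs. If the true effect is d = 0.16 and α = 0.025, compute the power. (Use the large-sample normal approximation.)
Power ≈ 0.06

Power calculation (paired t-test, normal approximation):
z_β = d · √n - z_{α/2}
z_β = 0.16 · √19 - 2.241
z_β = 0.16 · 4.359 - 2.241
z_β = -1.544

Power = Φ(z_β) = Φ(-1.544) ≈ 0.061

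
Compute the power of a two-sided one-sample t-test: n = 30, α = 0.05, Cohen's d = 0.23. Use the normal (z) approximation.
Power ≈ 0.24

Power calculation (one-sample t-test, normal approximation):
z_β = d · √n - z_{α/2}
z_β = 0.23 · √30 - 1.960
z_β = 0.23 · 5.477 - 1.960
z_β = -0.700

Power = Φ(z_β) = Φ(-0.700) ≈ 0.242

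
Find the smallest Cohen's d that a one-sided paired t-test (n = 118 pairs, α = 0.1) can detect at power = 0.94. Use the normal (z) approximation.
d ≈ 0.26

Minimum detectable effect (paired t-test, normal approximation):
d = (z_α + z_β) / √n
d = (1.282 + 1.555) / √118
d = 2.836 / 10.863
d ≈ 0.26

By Cohen's convention (0.2 small / 0.5 medium / 0.8 large): small effect.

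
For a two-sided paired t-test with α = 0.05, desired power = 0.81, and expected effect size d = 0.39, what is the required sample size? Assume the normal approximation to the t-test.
n = 53 pairs

Sample size formula (paired t-test, normal approximation):
n = ((z_{α/2} + z_β) / d)²

z_{α/2} = 1.960 (for α = 0.05, two-sided)
z_β = 0.878 (for power = 0.81)
d = 0.39

n = ((1.960 + 0.878) / 0.39)²
n = (7.277)²
n ≈ 52.95
Round up to the next whole number: n = 53 pairs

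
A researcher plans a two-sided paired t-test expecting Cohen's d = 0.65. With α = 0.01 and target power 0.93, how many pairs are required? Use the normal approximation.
n = 39 pairs

Sample size formula (paired t-test, normal approximation):
n = ((z_{α/2} + z_β) / d)²

z_{α/2} = 2.576 (for α = 0.01, two-sided)
z_β = 1.476 (for power = 0.93)
d = 0.65

n = ((2.576 + 1.476) / 0.65)²
n = (6.234)²
n ≈ 38.86
Round up to the next whole number: n = 39 pairs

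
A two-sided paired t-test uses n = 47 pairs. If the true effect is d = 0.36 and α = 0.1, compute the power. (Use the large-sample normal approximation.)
Power ≈ 0.79

Power calculation (paired t-test, normal approximation):
z_β = d · √n - z_{α/2}
z_β = 0.36 · √47 - 1.645
z_β = 0.36 · 6.856 - 1.645
z_β = 0.823

Power = Φ(z_β) = Φ(0.823) ≈ 0.795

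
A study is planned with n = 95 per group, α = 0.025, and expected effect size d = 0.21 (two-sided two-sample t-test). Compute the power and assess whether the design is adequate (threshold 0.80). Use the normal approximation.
Power ≈ 0.21; the study is underpowered (power < 0.80)

Power calculation (two-sample t-test, normal approximation):
z_β = d · √(n/2) - z_{α/2}
z_β = 0.21 · √(95/2) - 2.241
z_β = 0.21 · 6.892 - 2.241
z_β = -0.794

Power = Φ(z_β) = Φ(-0.794) ≈ 0.214

Effect size d = 0.21 is small by Cohen's convention (0.2/0.5/0.8).

Threshold: power ≥ 0.80 is conventionally adequate.
Power ≈ 0.21 → the study is underpowered (power < 0.80).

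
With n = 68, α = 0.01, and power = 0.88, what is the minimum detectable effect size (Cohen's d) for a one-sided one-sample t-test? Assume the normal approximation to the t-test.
d ≈ 0.42

Minimum detectable effect (one-sample t-test, normal approximation):
d = (z_α + z_β) / √n
d = (2.326 + 1.175) / √68
d = 3.501 / 8.246
d ≈ 0.42

By Cohen's convention (0.2 small / 0.5 medium / 0.8 large): small effect.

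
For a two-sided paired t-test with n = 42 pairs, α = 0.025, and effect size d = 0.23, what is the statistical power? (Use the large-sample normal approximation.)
Power ≈ 0.23

Power calculation (paired t-test, normal approximation):
z_β = d · √n - z_{α/2}
z_β = 0.23 · √42 - 2.241
z_β = 0.23 · 6.481 - 2.241
z_β = -0.751

Power = Φ(z_β) = Φ(-0.751) ≈ 0.226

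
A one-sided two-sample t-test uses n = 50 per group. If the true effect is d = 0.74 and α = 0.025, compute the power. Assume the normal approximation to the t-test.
Power ≈ 0.96

Power calculation (two-sample t-test, normal approximation):
z_β = d · √(n/2) - z_α
z_β = 0.74 · √(50/2) - 1.960
z_β = 0.74 · 5.000 - 1.960
z_β = 1.740

Power = Φ(z_β) = Φ(1.740) ≈ 0.959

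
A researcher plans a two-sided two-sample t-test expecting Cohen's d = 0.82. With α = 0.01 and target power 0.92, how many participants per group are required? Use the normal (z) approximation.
n = 48 per group

Sample size formula (two-sample t-test, normal approximation):
n = 2 · ((z_{α/2} + z_β) / d)²

z_{α/2} = 2.576 (for α = 0.01, two-sided)
z_β = 1.405 (for power = 0.92)
d = 0.82

n = 2 · ((2.576 + 1.405) / 0.82)²
n = 2 · (4.855)²
n ≈ 47.14
Round up to the next whole number: n = 48 per group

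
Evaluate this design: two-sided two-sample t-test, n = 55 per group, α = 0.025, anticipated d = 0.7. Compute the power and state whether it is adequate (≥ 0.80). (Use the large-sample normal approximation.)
Power ≈ 0.92; the study is adequately powered (power ≥ 0.80)

Power calculation (two-sample t-test, normal approximation):
z_β = d · √(n/2) - z_{α/2}
z_β = 0.7 · √(55/2) - 2.241
z_β = 0.7 · 5.244 - 2.241
z_β = 1.429

Power = Φ(z_β) = Φ(1.429) ≈ 0.924

Effect size d = 0.7 is medium by Cohen's convention (0.2/0.5/0.8).

Threshold: power ≥ 0.80 is conventionally adequate.
Power ≈ 0.92 → the study is adequately powered (power ≥ 0.80).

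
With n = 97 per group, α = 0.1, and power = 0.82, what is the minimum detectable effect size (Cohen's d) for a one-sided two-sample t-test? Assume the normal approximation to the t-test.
d ≈ 0.32

Minimum detectable effect (two-sample t-test, normal approximation):
d = (z_α + z_β) / √(n/2)
d = (1.282 + 0.915) / √(97/2)
d = 2.197 / 6.964
d ≈ 0.32

By Cohen's convention (0.2 small / 0.5 medium / 0.8 large): small effect.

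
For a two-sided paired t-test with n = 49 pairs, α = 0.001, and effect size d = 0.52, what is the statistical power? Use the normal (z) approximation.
Power ≈ 0.64

Power calculation (paired t-test, normal approximation):
z_β = d · √n - z_{α/2}
z_β = 0.52 · √49 - 3.291
z_β = 0.52 · 7.000 - 3.291
z_β = 0.349

Power = Φ(z_β) = Φ(0.349) ≈ 0.637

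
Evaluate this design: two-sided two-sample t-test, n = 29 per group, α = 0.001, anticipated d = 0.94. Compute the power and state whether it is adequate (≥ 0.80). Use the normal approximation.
Power ≈ 0.61; the study is underpowered (power < 0.80)

Power calculation (two-sample t-test, normal approximation):
z_β = d · √(n/2) - z_{α/2}
z_β = 0.94 · √(29/2) - 3.291
z_β = 0.94 · 3.808 - 3.291
z_β = 0.289

Power = Φ(z_β) = Φ(0.289) ≈ 0.614

Effect size d = 0.94 is large by Cohen's convention (0.2/0.5/0.8).

Threshold: power ≥ 0.80 is conventionally adequate.
Power ≈ 0.61 → the study is underpowered (power < 0.80).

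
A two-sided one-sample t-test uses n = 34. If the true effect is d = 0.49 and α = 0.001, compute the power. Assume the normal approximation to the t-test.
Power ≈ 0.33

Power calculation (one-sample t-test, normal approximation):
z_β = d · √n - z_{α/2}
z_β = 0.49 · √34 - 3.291
z_β = 0.49 · 5.831 - 3.291
z_β = -0.433

Power = Φ(z_β) = Φ(-0.433) ≈ 0.332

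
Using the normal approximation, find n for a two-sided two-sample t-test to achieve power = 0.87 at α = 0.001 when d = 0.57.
n = 121 per group

Sample size formula (two-sample t-test, normal approximation):
n = 2 · ((z_{α/2} + z_β) / d)²

z_{α/2} = 3.291 (for α = 0.001, two-sided)
z_β = 1.126 (for power = 0.87)
d = 0.57

n = 2 · ((3.291 + 1.126) / 0.57)²
n = 2 · (7.749)²
n ≈ 120.09
Round up to the next whole number: n = 121 per group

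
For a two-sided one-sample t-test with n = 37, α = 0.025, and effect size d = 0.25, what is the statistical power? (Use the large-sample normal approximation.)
Power ≈ 0.24

Power calculation (one-sample t-test, normal approximation):
z_β = d · √n - z_{α/2}
z_β = 0.25 · √37 - 2.241
z_β = 0.25 · 6.083 - 2.241
z_β = -0.721

Power = Φ(z_β) = Φ(-0.721) ≈ 0.236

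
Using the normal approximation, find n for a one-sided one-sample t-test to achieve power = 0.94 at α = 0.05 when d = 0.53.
n = 37

Sample size formula (one-sample t-test, normal approximation):
n = ((z_α + z_β) / d)²

z_α = 1.645 (for α = 0.05, one-sided)
z_β = 1.555 (for power = 0.94)
d = 0.53

n = ((1.645 + 1.555) / 0.53)²
n = (6.038)²
n ≈ 36.46
Round up to the next whole number: n = 37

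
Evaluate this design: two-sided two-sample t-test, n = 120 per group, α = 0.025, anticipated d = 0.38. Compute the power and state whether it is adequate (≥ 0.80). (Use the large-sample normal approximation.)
Power ≈ 0.76; the study is underpowered (power < 0.80)

Power calculation (two-sample t-test, normal approximation):
z_β = d · √(n/2) - z_{α/2}
z_β = 0.38 · √(120/2) - 2.241
z_β = 0.38 · 7.746 - 2.241
z_β = 0.702

Power = Φ(z_β) = Φ(0.702) ≈ 0.759

Effect size d = 0.38 is small by Cohen's convention (0.2/0.5/0.8).

Threshold: power ≥ 0.80 is conventionally adequate.
Power ≈ 0.76 → the study is underpowered (power < 0.80).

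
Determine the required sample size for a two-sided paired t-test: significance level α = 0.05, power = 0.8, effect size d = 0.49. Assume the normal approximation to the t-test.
n = 33 pairs

Sample size formula (paired t-test, normal approximation):
n = ((z_{α/2} + z_β) / d)²

z_{α/2} = 1.960 (for α = 0.05, two-sided)
z_β = 0.842 (for power = 0.8)
d = 0.49

n = ((1.960 + 0.842) / 0.49)²
n = (5.718)²
n ≈ 32.70
Round up to the next whole number: n = 33 pairs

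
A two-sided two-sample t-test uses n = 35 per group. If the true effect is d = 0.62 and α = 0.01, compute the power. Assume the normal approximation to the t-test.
Power ≈ 0.51

Power calculation (two-sample t-test, normal approximation):
z_β = d · √(n/2) - z_{α/2}
z_β = 0.62 · √(35/2) - 2.576
z_β = 0.62 · 4.183 - 2.576
z_β = 0.018

Power = Φ(z_β) = Φ(0.018) ≈ 0.507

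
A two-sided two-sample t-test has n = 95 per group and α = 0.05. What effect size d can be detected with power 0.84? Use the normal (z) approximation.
d ≈ 0.43

Minimum detectable effect (two-sample t-test, normal approximation):
d = (z_{α/2} + z_β) / √(n/2)
d = (1.960 + 0.994) / √(95/2)
d = 2.954 / 6.892
d ≈ 0.43

By Cohen's convention (0.2 small / 0.5 medium / 0.8 large): small effect.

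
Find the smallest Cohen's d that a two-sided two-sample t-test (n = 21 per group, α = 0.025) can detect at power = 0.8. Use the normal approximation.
d ≈ 0.95

Minimum detectable effect (two-sample t-test, normal approximation):
d = (z_{α/2} + z_β) / √(n/2)
d = (2.241 + 0.842) / √(21/2)
d = 3.083 / 3.240
d ≈ 0.95

By Cohen's convention (0.2 small / 0.5 medium / 0.8 large): large effect.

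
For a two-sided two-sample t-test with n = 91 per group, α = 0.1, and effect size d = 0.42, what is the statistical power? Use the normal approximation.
Power ≈ 0.88

Power calculation (two-sample t-test, normal approximation):
z_β = d · √(n/2) - z_{α/2}
z_β = 0.42 · √(91/2) - 1.645
z_β = 0.42 · 6.745 - 1.645
z_β = 1.188

Power = Φ(z_β) = Φ(1.188) ≈ 0.883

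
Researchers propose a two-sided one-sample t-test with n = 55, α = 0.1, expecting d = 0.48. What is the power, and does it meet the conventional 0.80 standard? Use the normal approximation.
Power ≈ 0.97; the study is adequately powered (power ≥ 0.80)

Power calculation (one-sample t-test, normal approximation):
z_β = d · √n - z_{α/2}
z_β = 0.48 · √55 - 1.645
z_β = 0.48 · 7.416 - 1.645
z_β = 1.915

Power = Φ(z_β) = Φ(1.915) ≈ 0.972

Effect size d = 0.48 is small by Cohen's convention (0.2/0.5/0.8).

Threshold: power ≥ 0.80 is conventionally adequate.
Power ≈ 0.97 → the study is adequately powered (power ≥ 0.80).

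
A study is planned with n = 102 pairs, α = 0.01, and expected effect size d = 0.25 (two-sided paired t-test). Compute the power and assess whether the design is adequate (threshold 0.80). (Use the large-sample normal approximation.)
Power ≈ 0.48; the study is underpowered (power < 0.80)

Power calculation (paired t-test, normal approximation):
z_β = d · √n - z_{α/2}
z_β = 0.25 · √102 - 2.576
z_β = 0.25 · 10.100 - 2.576
z_β = -0.051

Power = Φ(z_β) = Φ(-0.051) ≈ 0.480

Effect size d = 0.25 is small by Cohen's convention (0.2/0.5/0.8).

Threshold: power ≥ 0.80 is conventionally adequate.
Power ≈ 0.48 → the study is underpowered (power < 0.80).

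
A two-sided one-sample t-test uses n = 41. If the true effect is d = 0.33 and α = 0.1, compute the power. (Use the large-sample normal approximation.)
Power ≈ 0.68

Power calculation (one-sample t-test, normal approximation):
z_β = d · √n - z_{α/2}
z_β = 0.33 · √41 - 1.645
z_β = 0.33 · 6.403 - 1.645
z_β = 0.468

Power = Φ(z_β) = Φ(0.468) ≈ 0.680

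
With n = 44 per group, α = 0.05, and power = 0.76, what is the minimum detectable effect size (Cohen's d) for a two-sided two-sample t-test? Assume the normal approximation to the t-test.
d ≈ 0.57

Minimum detectable effect (two-sample t-test, normal approximation):
d = (z_{α/2} + z_β) / √(n/2)
d = (1.960 + 0.706) / √(44/2)
d = 2.666 / 4.690
d ≈ 0.57

By Cohen's convention (0.2 small / 0.5 medium / 0.8 large): medium effect.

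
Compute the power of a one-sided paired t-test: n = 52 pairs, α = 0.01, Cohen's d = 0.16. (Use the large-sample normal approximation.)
Power ≈ 0.12

Power calculation (paired t-test, normal approximation):
z_β = d · √n - z_α
z_β = 0.16 · √52 - 2.326
z_β = 0.16 · 7.211 - 2.326
z_β = -1.173

Power = Φ(z_β) = Φ(-1.173) ≈ 0.120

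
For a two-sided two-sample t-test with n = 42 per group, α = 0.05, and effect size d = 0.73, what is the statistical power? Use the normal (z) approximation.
Power ≈ 0.92

Power calculation (two-sample t-test, normal approximation):
z_β = d · √(n/2) - z_{α/2}
z_β = 0.73 · √(42/2) - 1.960
z_β = 0.73 · 4.583 - 1.960
z_β = 1.385

Power = Φ(z_β) = Φ(1.385) ≈ 0.917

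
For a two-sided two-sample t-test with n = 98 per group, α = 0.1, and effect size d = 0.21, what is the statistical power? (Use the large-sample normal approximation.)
Power ≈ 0.43

Power calculation (two-sample t-test, normal approximation):
z_β = d · √(n/2) - z_{α/2}
z_β = 0.21 · √(98/2) - 1.645
z_β = 0.21 · 7.000 - 1.645
z_β = -0.175

Power = Φ(z_β) = Φ(-0.175) ≈ 0.431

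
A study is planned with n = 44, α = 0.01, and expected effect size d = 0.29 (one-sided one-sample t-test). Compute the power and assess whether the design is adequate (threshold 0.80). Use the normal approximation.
Power ≈ 0.34; the study is underpowered (power < 0.80)

Power calculation (one-sample t-test, normal approximation):
z_β = d · √n - z_α
z_β = 0.29 · √44 - 2.326
z_β = 0.29 · 6.633 - 2.326
z_β = -0.403

Power = Φ(z_β) = Φ(-0.403) ≈ 0.344

Effect size d = 0.29 is small by Cohen's convention (0.2/0.5/0.8).

Threshold: power ≥ 0.80 is conventionally adequate.
Power ≈ 0.34 → the study is underpowered (power < 0.80).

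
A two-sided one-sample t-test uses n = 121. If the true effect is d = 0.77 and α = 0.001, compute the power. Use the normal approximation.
Power ≈ 1.00

Power calculation (one-sample t-test, normal approximation):
z_β = d · √n - z_{α/2}
z_β = 0.77 · √121 - 3.291
z_β = 0.77 · 11.000 - 3.291
z_β = 5.179

Power = Φ(z_β) = Φ(5.179) ≈ 1.000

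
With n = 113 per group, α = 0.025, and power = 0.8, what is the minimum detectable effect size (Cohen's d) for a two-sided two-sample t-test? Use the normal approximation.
d ≈ 0.41

Minimum detectable effect (two-sample t-test, normal approximation):
d = (z_{α/2} + z_β) / √(n/2)
d = (2.241 + 0.842) / √(113/2)
d = 3.083 / 7.517
d ≈ 0.41

By Cohen's convention (0.2 small / 0.5 medium / 0.8 large): small effect.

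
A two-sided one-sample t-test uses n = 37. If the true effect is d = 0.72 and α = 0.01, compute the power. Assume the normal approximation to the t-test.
Power ≈ 0.96

Power calculation (one-sample t-test, normal approximation):
z_β = d · √n - z_{α/2}
z_β = 0.72 · √37 - 2.576
z_β = 0.72 · 6.083 - 2.576
z_β = 1.804

Power = Φ(z_β) = Φ(1.804) ≈ 0.964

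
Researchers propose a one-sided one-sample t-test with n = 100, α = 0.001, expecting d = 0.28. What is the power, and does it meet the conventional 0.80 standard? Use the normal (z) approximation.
Power ≈ 0.39; the study is underpowered (power < 0.80)

Power calculation (one-sample t-test, normal approximation):
z_β = d · √n - z_α
z_β = 0.28 · √100 - 3.090
z_β = 0.28 · 10.000 - 3.090
z_β = -0.290

Power = Φ(z_β) = Φ(-0.290) ≈ 0.386

Effect size d = 0.28 is small by Cohen's convention (0.2/0.5/0.8).

Threshold: power ≥ 0.80 is conventionally adequate.
Power ≈ 0.39 → the study is underpowered (power < 0.80).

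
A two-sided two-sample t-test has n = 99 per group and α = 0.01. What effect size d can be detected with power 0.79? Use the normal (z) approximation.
d ≈ 0.48

Minimum detectable effect (two-sample t-test, normal approximation):
d = (z_{α/2} + z_β) / √(n/2)
d = (2.576 + 0.806) / √(99/2)
d = 3.382 / 7.036
d ≈ 0.48

By Cohen's convention (0.2 small / 0.5 medium / 0.8 large): small effect.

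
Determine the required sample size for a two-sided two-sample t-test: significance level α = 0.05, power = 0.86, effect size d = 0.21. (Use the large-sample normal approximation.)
n = 420 per group

Sample size formula (two-sample t-test, normal approximation):
n = 2 · ((z_{α/2} + z_β) / d)²

z_{α/2} = 1.960 (for α = 0.05, two-sided)
z_β = 1.080 (for power = 0.86)
d = 0.21

n = 2 · ((1.960 + 1.080) / 0.21)²
n = 2 · (14.476)²
n ≈ 419.11
Round up to the next whole number: n = 420 per group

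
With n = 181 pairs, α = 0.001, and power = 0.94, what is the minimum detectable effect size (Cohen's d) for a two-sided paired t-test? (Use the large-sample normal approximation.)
d ≈ 0.36

Minimum detectable effect (paired t-test, normal approximation):
d = (z_{α/2} + z_β) / √n
d = (3.291 + 1.555) / √181
d = 4.845 / 13.454
d ≈ 0.36

By Cohen's convention (0.2 small / 0.5 medium / 0.8 large): small effect.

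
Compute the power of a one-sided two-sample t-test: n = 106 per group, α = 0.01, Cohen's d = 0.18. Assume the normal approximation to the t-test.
Power ≈ 0.15

Power calculation (two-sample t-test, normal approximation):
z_β = d · √(n/2) - z_α
z_β = 0.18 · √(106/2) - 2.326
z_β = 0.18 · 7.280 - 2.326
z_β = -1.016

Power = Φ(z_β) = Φ(-1.016) ≈ 0.155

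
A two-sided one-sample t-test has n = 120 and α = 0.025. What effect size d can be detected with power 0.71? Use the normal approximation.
d ≈ 0.26

Minimum detectable effect (one-sample t-test, normal approximation):
d = (z_{α/2} + z_β) / √n
d = (2.241 + 0.553) / √120
d = 2.795 / 10.954
d ≈ 0.26

By Cohen's convention (0.2 small / 0.5 medium / 0.8 large): small effect.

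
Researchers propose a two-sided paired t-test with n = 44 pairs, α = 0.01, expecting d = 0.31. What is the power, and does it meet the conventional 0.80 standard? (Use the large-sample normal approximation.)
Power ≈ 0.30; the study is underpowered (power < 0.80)

Power calculation (paired t-test, normal approximation):
z_β = d · √n - z_{α/2}
z_β = 0.31 · √44 - 2.576
z_β = 0.31 · 6.633 - 2.576
z_β = -0.520

Power = Φ(z_β) = Φ(-0.520) ≈ 0.302

Effect size d = 0.31 is small by Cohen's convention (0.2/0.5/0.8).

Threshold: power ≥ 0.80 is conventionally adequate.
Power ≈ 0.30 → the study is underpowered (power < 0.80).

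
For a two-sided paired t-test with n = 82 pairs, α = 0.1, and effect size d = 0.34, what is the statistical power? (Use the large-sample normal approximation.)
Power ≈ 0.92

Power calculation (paired t-test, normal approximation):
z_β = d · √n - z_{α/2}
z_β = 0.34 · √82 - 1.645
z_β = 0.34 · 9.055 - 1.645
z_β = 1.434

Power = Φ(z_β) = Φ(1.434) ≈ 0.924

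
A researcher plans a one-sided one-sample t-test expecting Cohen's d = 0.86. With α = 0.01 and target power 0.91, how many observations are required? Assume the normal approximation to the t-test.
n = 19

Sample size formula (one-sample t-test, normal approximation):
n = ((z_α + z_β) / d)²

z_α = 2.326 (for α = 0.01, one-sided)
z_β = 1.341 (for power = 0.91)
d = 0.86

n = ((2.326 + 1.341) / 0.86)²
n = (4.264)²
n ≈ 18.18
Round up to the next whole number: n = 19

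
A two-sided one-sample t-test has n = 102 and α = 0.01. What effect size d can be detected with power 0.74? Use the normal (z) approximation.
d ≈ 0.32

Minimum detectable effect (one-sample t-test, normal approximation):
d = (z_{α/2} + z_β) / √n
d = (2.576 + 0.643) / √102
d = 3.219 / 10.100
d ≈ 0.32

By Cohen's convention (0.2 small / 0.5 medium / 0.8 large): small effect.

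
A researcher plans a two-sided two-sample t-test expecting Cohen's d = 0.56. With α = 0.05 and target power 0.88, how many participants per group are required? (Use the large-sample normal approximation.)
n = 63 per group

Sample size formula (two-sample t-test, normal approximation):
n = 2 · ((z_{α/2} + z_β) / d)²

z_{α/2} = 1.960 (for α = 0.05, two-sided)
z_β = 1.175 (for power = 0.88)
d = 0.56

n = 2 · ((1.960 + 1.175) / 0.56)²
n = 2 · (5.598)²
n ≈ 62.68
Round up to the next whole number: n = 63 per group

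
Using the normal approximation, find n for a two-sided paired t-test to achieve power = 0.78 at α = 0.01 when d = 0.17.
n = 388 pairs

Sample size formula (paired t-test, normal approximation):
n = ((z_{α/2} + z_β) / d)²

z_{α/2} = 2.576 (for α = 0.01, two-sided)
z_β = 0.772 (for power = 0.78)
d = 0.17

n = ((2.576 + 0.772) / 0.17)²
n = (19.694)²
n ≈ 387.85
Round up to the next whole number: n = 388 pairs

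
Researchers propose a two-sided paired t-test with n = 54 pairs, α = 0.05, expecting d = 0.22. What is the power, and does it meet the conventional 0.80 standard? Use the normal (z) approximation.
Power ≈ 0.37; the study is underpowered (power < 0.80)

Power calculation (paired t-test, normal approximation):
z_β = d · √n - z_{α/2}
z_β = 0.22 · √54 - 1.960
z_β = 0.22 · 7.348 - 1.960
z_β = -0.343

Power = Φ(z_β) = Φ(-0.343) ≈ 0.366

Effect size d = 0.22 is small by Cohen's convention (0.2/0.5/0.8).

Threshold: power ≥ 0.80 is conventionally adequate.
Power ≈ 0.37 → the study is underpowered (power < 0.80).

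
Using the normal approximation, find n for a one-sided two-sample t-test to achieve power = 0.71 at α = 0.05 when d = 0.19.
n = 268 per group

Sample size formula (two-sample t-test, normal approximation):
n = 2 · ((z_α + z_β) / d)²

z_α = 1.645 (for α = 0.05, one-sided)
z_β = 0.553 (for power = 0.71)
d = 0.19

n = 2 · ((1.645 + 0.553) / 0.19)²
n = 2 · (11.568)²
n ≈ 267.64
Round up to the next whole number: n = 268 per group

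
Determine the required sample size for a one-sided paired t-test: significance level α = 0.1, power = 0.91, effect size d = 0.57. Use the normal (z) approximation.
n = 22 pairs

Sample size formula (paired t-test, normal approximation):
n = ((z_α + z_β) / d)²

z_α = 1.282 (for α = 0.1, one-sided)
z_β = 1.341 (for power = 0.91)
d = 0.57

n = ((1.282 + 1.341) / 0.57)²
n = (4.602)²
n ≈ 21.18
Round up to the next whole number: n = 22 pairs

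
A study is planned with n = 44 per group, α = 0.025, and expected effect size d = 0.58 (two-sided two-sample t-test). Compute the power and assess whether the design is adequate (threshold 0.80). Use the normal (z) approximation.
Power ≈ 0.68; the study is underpowered (power < 0.80)

Power calculation (two-sample t-test, normal approximation):
z_β = d · √(n/2) - z_{α/2}
z_β = 0.58 · √(44/2) - 2.241
z_β = 0.58 · 4.690 - 2.241
z_β = 0.479

Power = Φ(z_β) = Φ(0.479) ≈ 0.684

Effect size d = 0.58 is medium by Cohen's convention (0.2/0.5/0.8).

Threshold: power ≥ 0.80 is conventionally adequate.
Power ≈ 0.68 → the study is underpowered (power < 0.80).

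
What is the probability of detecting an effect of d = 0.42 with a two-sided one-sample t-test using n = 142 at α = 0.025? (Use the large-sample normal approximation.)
Power ≈ 1.00

Power calculation (one-sample t-test, normal approximation):
z_β = d · √n - z_{α/2}
z_β = 0.42 · √142 - 2.241
z_β = 0.42 · 11.916 - 2.241
z_β = 2.763

Power = Φ(z_β) = Φ(2.763) ≈ 0.997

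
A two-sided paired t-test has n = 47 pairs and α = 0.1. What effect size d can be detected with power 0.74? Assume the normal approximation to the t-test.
d ≈ 0.33

Minimum detectable effect (paired t-test, normal approximation):
d = (z_{α/2} + z_β) / √n
d = (1.645 + 0.643) / √47
d = 2.288 / 6.856
d ≈ 0.33

By Cohen's convention (0.2 small / 0.5 medium / 0.8 large): small effect.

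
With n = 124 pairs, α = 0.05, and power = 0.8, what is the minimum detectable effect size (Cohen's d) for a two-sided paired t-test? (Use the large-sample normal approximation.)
d ≈ 0.25

Minimum detectable effect (paired t-test, normal approximation):
d = (z_{α/2} + z_β) / √n
d = (1.960 + 0.842) / √124
d = 2.802 / 11.136
d ≈ 0.25

By Cohen's convention (0.2 small / 0.5 medium / 0.8 large): small effect.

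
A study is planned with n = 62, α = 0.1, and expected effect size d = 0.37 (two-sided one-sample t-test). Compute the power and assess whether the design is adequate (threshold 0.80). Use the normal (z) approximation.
Power ≈ 0.90; the study is adequately powered (power ≥ 0.80)

Power calculation (one-sample t-test, normal approximation):
z_β = d · √n - z_{α/2}
z_β = 0.37 · √62 - 1.645
z_β = 0.37 · 7.874 - 1.645
z_β = 1.269

Power = Φ(z_β) = Φ(1.269) ≈ 0.898

Effect size d = 0.37 is small by Cohen's convention (0.2/0.5/0.8).

Threshold: power ≥ 0.80 is conventionally adequate.
Power ≈ 0.90 → the study is adequately powered (power ≥ 0.80).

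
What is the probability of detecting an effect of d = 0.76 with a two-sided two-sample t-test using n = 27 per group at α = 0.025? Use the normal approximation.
Power ≈ 0.71

Power calculation (two-sample t-test, normal approximation):
z_β = d · √(n/2) - z_{α/2}
z_β = 0.76 · √(27/2) - 2.241
z_β = 0.76 · 3.674 - 2.241
z_β = 0.551

Power = Φ(z_β) = Φ(0.551) ≈ 0.709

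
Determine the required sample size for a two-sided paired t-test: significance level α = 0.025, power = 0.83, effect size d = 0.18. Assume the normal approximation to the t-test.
n = 316 pairs

Sample size formula (paired t-test, normal approximation):
n = ((z_{α/2} + z_β) / d)²

z_{α/2} = 2.241 (for α = 0.025, two-sided)
z_β = 0.954 (for power = 0.83)
d = 0.18

n = ((2.241 + 0.954) / 0.18)²
n = (17.750)²
n ≈ 315.06
Round up to the next whole number: n = 316 pairs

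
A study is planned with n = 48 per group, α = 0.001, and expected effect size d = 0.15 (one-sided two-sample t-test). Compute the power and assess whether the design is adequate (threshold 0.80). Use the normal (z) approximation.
Power ≈ 0.01; the study is underpowered (power < 0.80)

Power calculation (two-sample t-test, normal approximation):
z_β = d · √(n/2) - z_α
z_β = 0.15 · √(48/2) - 3.090
z_β = 0.15 · 4.899 - 3.090
z_β = -2.355

Power = Φ(z_β) = Φ(-2.355) ≈ 0.009

Effect size d = 0.15 is very small by Cohen's convention (0.2/0.5/0.8).

Threshold: power ≥ 0.80 is conventionally adequate.
Power ≈ 0.01 → the study is underpowered (power < 0.80).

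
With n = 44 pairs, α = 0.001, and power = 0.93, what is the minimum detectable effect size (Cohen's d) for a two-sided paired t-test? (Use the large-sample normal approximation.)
d ≈ 0.72

Minimum detectable effect (paired t-test, normal approximation):
d = (z_{α/2} + z_β) / √n
d = (3.291 + 1.476) / √44
d = 4.766 / 6.633
d ≈ 0.72

By Cohen's convention (0.2 small / 0.5 medium / 0.8 large): medium effect.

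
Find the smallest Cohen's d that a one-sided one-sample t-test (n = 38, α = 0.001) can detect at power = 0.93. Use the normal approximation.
d ≈ 0.74

Minimum detectable effect (one-sample t-test, normal approximation):
d = (z_α + z_β) / √n
d = (3.090 + 1.476) / √38
d = 4.566 / 6.164
d ≈ 0.74

By Cohen's convention (0.2 small / 0.5 medium / 0.8 large): medium effect.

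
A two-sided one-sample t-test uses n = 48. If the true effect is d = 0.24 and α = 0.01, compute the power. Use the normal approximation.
Power ≈ 0.18

Power calculation (one-sample t-test, normal approximation):
z_β = d · √n - z_{α/2}
z_β = 0.24 · √48 - 2.576
z_β = 0.24 · 6.928 - 2.576
z_β = -0.913

Power = Φ(z_β) = Φ(-0.913) ≈ 0.181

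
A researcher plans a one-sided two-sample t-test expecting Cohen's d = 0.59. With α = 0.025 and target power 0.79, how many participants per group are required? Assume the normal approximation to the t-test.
n = 44 per group

Sample size formula (two-sample t-test, normal approximation):
n = 2 · ((z_α + z_β) / d)²

z_α = 1.960 (for α = 0.025, one-sided)
z_β = 0.806 (for power = 0.79)
d = 0.59

n = 2 · ((1.960 + 0.806) / 0.59)²
n = 2 · (4.688)²
n ≈ 43.95
Round up to the next whole number: n = 44 per group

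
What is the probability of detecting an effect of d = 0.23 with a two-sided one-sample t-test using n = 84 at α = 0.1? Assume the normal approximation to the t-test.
Power ≈ 0.68

Power calculation (one-sample t-test, normal approximation):
z_β = d · √n - z_{α/2}
z_β = 0.23 · √84 - 1.645
z_β = 0.23 · 9.165 - 1.645
z_β = 0.463

Power = Φ(z_β) = Φ(0.463) ≈ 0.678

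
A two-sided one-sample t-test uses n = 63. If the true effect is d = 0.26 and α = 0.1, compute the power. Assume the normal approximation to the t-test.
Power ≈ 0.66

Power calculation (one-sample t-test, normal approximation):
z_β = d · √n - z_{α/2}
z_β = 0.26 · √63 - 1.645
z_β = 0.26 · 7.937 - 1.645
z_β = 0.419

Power = Φ(z_β) = Φ(0.419) ≈ 0.662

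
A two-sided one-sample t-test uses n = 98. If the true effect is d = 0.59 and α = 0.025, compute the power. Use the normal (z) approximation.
Power ≈ 1.00

Power calculation (one-sample t-test, normal approximation):
z_β = d · √n - z_{α/2}
z_β = 0.59 · √98 - 2.241
z_β = 0.59 · 9.899 - 2.241
z_β = 3.599

Power = Φ(z_β) = Φ(3.599) ≈ 1.000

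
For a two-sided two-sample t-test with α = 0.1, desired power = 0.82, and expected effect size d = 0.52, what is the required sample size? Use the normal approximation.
n = 49 per group

Sample size formula (two-sample t-test, normal approximation):
n = 2 · ((z_{α/2} + z_β) / d)²

z_{α/2} = 1.645 (for α = 0.1, two-sided)
z_β = 0.915 (for power = 0.82)
d = 0.52

n = 2 · ((1.645 + 0.915) / 0.52)²
n = 2 · (4.923)²
n ≈ 48.47
Round up to the next whole number: n = 49 per group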